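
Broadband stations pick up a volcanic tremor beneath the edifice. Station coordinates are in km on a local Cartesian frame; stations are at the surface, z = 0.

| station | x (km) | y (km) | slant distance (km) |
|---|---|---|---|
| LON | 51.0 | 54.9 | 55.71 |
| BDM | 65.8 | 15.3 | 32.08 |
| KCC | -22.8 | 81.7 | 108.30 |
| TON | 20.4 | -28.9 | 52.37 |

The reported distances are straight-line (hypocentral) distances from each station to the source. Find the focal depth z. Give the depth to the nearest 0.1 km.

Each station gives a sphere (x−x_i)² + (y−y_i)² + z² = d_i² (stations at z=0).
Subtracting the LON sphere from BDM and KCC: z² cancels, leaving linear equations in x and y:
29.6 x − 79.2 y = 1023.20
-147.6 x + 53.6 y = -7045.57
Solving: x ≈ 49.802, y ≈ 5.694 km (keep extra digits for the depth step; rounded: 49.8, 5.7).
Then from the LON sphere: z² = 55.71² − (x − 51.0)² − (y − 54.9)² with x = 49.802, y = 5.694, so z ≈ 26.095 ≈ 26.1 km.

z ≈ 26.1 km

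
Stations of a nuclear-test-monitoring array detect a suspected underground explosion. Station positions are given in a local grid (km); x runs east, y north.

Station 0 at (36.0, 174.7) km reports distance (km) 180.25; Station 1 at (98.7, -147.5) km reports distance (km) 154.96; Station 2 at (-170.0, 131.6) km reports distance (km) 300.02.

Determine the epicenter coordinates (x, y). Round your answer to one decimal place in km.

103.1 km east, 7.4 km north

Circle about each station: (x − 36.0)² + (y − 174.7)² = 180.25²; (x − 98.7)² + (y + 147.5)² = 154.96²; (x + 170.0)² + (y − 131.6)² = 300.02².
Subtracting pairs of circle equations eliminates x²+y² and gives linear equations (the radical axes):
125.4 x − 644.4 y = 8159.31
-412.0 x − 86.2 y = -43119.47
Solving the 2×2 system: x ≈ 103.1, y ≈ 7.4 km.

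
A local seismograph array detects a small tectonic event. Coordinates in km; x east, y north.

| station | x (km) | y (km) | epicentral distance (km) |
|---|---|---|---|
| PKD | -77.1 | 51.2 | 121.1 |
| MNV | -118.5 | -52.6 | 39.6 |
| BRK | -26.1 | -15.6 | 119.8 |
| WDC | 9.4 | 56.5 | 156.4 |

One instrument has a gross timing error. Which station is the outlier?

BRK

Solve using three stations at a time. Using PKD, MNV, WDC (subtract circle equations pairwise → linear system) gives (x, y) ≈ (-82.9, -69.7).
Distances from that point to each station vs reported:
  PKD: calculated 121.1 vs reported 121.1 → residual 0.0 km
  MNV: calculated 39.5 vs reported 39.6 → residual 0.1 km
  BRK: calculated 78.5 vs reported 119.8 → residual 41.3 km
  WDC: calculated 156.4 vs reported 156.4 → residual 0.0 km
PKD, MNV, WDC are mutually consistent (residuals ≈ 0); BRK is off by 41.3 km.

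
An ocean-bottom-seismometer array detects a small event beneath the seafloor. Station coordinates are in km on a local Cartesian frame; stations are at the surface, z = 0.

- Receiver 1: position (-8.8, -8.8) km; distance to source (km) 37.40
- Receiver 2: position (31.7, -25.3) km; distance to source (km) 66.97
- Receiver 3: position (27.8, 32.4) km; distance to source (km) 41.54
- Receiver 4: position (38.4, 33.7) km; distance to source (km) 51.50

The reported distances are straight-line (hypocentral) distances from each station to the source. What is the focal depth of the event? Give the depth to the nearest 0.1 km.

depth ≈ 16.4 km

Each station gives a sphere (x−x_i)² + (y−y_i)² + z² = d_i² (stations at z=0).
Subtracting the Receiver 1 sphere from Receiver 2 and Receiver 3: z² cancels, leaving linear equations in x and y:
81.0 x − 33.0 y = -1596.12
73.2 x + 82.4 y = 1340.91
Solving: x ≈ -9.601, y ≈ 24.802 km (keep extra digits for the depth step; rounded: -9.6, 24.8).
Then from the Receiver 1 sphere: z² = 37.40² − (x + 8.8)² − (y + 8.8)² with x = -9.601, y = 24.802, so z ≈ 16.402 ≈ 16.4 km.
Check against Receiver 4 (with the unrounded solution): distance 51.50 ≈ 51.50 km. ✓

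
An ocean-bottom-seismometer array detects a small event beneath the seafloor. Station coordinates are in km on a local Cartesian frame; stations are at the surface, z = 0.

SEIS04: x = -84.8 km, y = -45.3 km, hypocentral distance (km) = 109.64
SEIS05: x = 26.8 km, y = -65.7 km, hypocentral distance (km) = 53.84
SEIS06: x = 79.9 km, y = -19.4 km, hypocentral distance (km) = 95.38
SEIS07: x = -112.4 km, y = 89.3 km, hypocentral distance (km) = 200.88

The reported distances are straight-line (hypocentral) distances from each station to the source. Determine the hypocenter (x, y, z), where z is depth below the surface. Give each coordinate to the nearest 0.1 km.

Each station gives a sphere (x−x_i)² + (y−y_i)² + z² = d_i² (stations at z=0).
Subtracting the SEIS04 sphere from SEIS05 and SEIS06: z² cancels, leaving linear equations in x and y:
223.2 x − 40.8 y = 4913.78
329.4 x + 51.8 y = 440.83
Solving: x ≈ 10.900, y ≈ -60.805 km (keep extra digits for the depth step; rounded: 10.9, -60.8).
Then from the SEIS04 sphere: z² = 109.64² − (x + 84.8)² − (y + 45.3)² with x = 10.900, y = -60.805, so z ≈ 51.206 ≈ 51.2 km.

(10.9, -60.8, 51.2)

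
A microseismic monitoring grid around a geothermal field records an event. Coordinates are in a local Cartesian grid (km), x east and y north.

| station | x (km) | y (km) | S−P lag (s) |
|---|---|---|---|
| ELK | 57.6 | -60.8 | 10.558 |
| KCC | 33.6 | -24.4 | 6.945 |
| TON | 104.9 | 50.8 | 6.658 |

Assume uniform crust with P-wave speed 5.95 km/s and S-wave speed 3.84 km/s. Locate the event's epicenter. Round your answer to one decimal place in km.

(32.8, 50.8)

Distance from S−P lag: d = Δt · v_P v_S / (v_P − v_S) = Δt · (5.95·3.84)/(5.95−3.84) ≈ 10.8284·Δt.
So d_ELK = 114.33, d_KCC = 75.20, d_TON = 72.10 km.
Circle about each station: (x − 57.6)² + (y + 60.8)² = 114.33²; (x − 33.6)² + (y + 24.4)² = 75.20²; (x − 104.9)² + (y − 50.8)² = 72.10².
Subtracting pairs of circle equations eliminates x²+y² and gives linear equations (the radical axes):
-48.0 x + 72.8 y = 2126.23
94.6 x + 223.2 y = 14443.19
Solving the 2×2 system: x ≈ 32.8, y ≈ 50.8 km.
Check against ELK (with the unrounded x, y): √((x − 57.6)²+(y + 60.8)²) = 114.34 ≈ 114.33 km. ✓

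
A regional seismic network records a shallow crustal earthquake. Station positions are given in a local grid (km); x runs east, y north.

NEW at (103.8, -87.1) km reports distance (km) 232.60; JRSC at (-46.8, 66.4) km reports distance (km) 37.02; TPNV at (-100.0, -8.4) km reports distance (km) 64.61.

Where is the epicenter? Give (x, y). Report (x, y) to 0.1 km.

x ≈ -81.5 km, y ≈ 53.5 km

Circle about each station: (x − 103.8)² + (y + 87.1)² = 232.60²; (x + 46.8)² + (y − 66.4)² = 37.02²; (x + 100.0)² + (y + 8.4)² = 64.61².
Subtracting pairs of circle equations eliminates x²+y² and gives linear equations (the radical axes):
-301.2 x + 307.0 y = 40970.63
-407.6 x + 157.4 y = 41638.02
Solving the 2×2 system: x ≈ -81.5, y ≈ 53.5 km.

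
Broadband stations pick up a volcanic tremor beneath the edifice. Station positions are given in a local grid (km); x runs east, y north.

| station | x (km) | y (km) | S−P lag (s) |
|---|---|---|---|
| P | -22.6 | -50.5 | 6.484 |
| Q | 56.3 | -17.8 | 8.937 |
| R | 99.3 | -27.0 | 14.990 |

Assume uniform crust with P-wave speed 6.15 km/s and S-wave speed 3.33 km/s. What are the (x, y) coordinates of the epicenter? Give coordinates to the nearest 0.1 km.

Distance from S−P lag: d = Δt · v_P v_S / (v_P − v_S) = Δt · (6.15·3.33)/(6.15−3.33) ≈ 7.2622·Δt.
So d_P = 47.09, d_Q = 64.90, d_R = 108.86 km.
Circle about each station: (x + 22.6)² + (y + 50.5)² = 47.09²; (x − 56.3)² + (y + 17.8)² = 64.90²; (x − 99.3)² + (y + 27.0)² = 108.86².
Subtracting the P equation from the Q and R equations removes the quadratic terms:
157.8 x + 65.4 y = -1569.02
243.8 x + 47.0 y = -2104.55
Solving the 2×2 system: x ≈ -7.5, y ≈ -5.9 km.

(-7.5, -5.9)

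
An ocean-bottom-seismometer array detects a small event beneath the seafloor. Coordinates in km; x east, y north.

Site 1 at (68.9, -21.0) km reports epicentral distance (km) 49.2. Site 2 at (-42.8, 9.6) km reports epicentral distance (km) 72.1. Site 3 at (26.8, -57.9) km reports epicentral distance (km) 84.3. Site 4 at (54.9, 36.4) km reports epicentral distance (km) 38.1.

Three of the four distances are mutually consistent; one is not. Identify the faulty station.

Site 3

Solve using three stations at a time. Using Site 1, Site 2, Site 4 (subtract circle equations pairwise → linear system) gives (x, y) ≈ (29.3, 8.2).
Distances from that point to each station vs reported:
  Site 1: calculated 49.2 vs reported 49.2 → residual 0.0 km
  Site 2: calculated 72.1 vs reported 72.1 → residual 0.0 km
  Site 3: calculated 66.1 vs reported 84.3 → residual 18.2 km
  Site 4: calculated 38.1 vs reported 38.1 → residual 0.0 km
Site 1, Site 2, Site 4 are mutually consistent (residuals ≈ 0); Site 3 is off by 18.2 km.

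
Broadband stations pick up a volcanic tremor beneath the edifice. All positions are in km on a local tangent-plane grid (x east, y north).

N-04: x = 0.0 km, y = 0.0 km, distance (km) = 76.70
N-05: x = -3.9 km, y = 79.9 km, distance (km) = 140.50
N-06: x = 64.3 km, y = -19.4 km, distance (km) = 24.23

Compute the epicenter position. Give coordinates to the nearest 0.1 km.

(63.1, -43.6)

Circle about each station: x² + y² = 76.70²; (x + 3.9)² + (y − 79.9)² = 140.50²; (x − 64.3)² + (y + 19.4)² = 24.23².
Subtracting pairs of circle equations eliminates x²+y² and gives linear equations (the radical axes):
-7.8 x + 159.8 y = -7458.14
128.6 x − 38.8 y = 9806.65
Solving the 2×2 system: x ≈ 63.1, y ≈ -43.6 km.
Check against N-04 (with the unrounded x, y): √(x²+y²) = 76.70 ≈ 76.70 km. ✓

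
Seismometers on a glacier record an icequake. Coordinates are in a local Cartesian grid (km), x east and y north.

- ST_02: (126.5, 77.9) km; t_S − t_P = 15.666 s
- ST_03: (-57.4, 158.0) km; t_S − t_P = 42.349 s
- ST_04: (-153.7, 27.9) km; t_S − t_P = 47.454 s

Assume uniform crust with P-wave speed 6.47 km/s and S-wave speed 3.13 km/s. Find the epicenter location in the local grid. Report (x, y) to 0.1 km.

130.5 km east, -17.0 km north

Distance from S−P lag: d = Δt · v_P v_S / (v_P − v_S) = Δt · (6.47·3.13)/(6.47−3.13) ≈ 6.0632·Δt.
So d_ST_02 = 94.99, d_ST_03 = 256.77, d_ST_04 = 287.72 km.
Circle about each station: (x − 126.5)² + (y − 77.9)² = 94.99²; (x + 57.4)² + (y − 158.0)² = 256.77²; (x + 153.7)² + (y − 27.9)² = 287.72².
Subtracting pairs of circle equations eliminates x²+y² and gives linear equations (the radical axes):
-367.8 x + 160.2 y = -50719.63
-560.4 x − 100.0 y = -71428.26
Solving the 2×2 system: x ≈ 130.5, y ≈ -17.0 km.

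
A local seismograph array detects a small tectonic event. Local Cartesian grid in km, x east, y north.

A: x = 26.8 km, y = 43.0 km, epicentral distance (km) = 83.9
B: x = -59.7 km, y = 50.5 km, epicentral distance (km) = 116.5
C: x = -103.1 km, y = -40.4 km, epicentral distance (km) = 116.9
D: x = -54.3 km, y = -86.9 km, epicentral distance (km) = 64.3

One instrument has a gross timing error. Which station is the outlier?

D

Solve using three stations at a time. Using A, B, C (subtract circle equations pairwise → linear system) gives (x, y) ≈ (13.8, -39.9).
Distances from that point to each station vs reported:
  A: calculated 83.9 vs reported 83.9 → residual 0.0 km
  B: calculated 116.5 vs reported 116.5 → residual 0.0 km
  C: calculated 116.9 vs reported 116.9 → residual 0.0 km
  D: calculated 82.8 vs reported 64.3 → residual 18.5 km
A, B, C are mutually consistent (residuals ≈ 0); D is off by 18.5 km.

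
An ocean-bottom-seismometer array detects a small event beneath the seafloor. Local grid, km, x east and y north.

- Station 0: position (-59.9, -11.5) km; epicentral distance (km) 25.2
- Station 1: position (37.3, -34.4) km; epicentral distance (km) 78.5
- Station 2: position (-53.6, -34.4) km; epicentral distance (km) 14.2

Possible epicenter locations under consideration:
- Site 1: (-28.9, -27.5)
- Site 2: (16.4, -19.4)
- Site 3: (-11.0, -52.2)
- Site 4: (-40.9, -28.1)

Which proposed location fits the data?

For each candidate, compare |candidate − station| to the reported distance:
Site 1: residuals Station 0 9.7, Station 1 11.9, Station 2 11.4 → max 11.9 km
Site 2: residuals Station 0 51.5, Station 1 52.8, Station 2 57.4 → max 57.4 km
Site 3: residuals Station 0 38.4, Station 1 27.0, Station 2 32.0 → max 38.4 km
Site 4: residuals Station 0 0.0, Station 1 0.0, Station 2 0.0 → max 0.0 km
Only Site 4 has all residuals ≈ 0.

Site 4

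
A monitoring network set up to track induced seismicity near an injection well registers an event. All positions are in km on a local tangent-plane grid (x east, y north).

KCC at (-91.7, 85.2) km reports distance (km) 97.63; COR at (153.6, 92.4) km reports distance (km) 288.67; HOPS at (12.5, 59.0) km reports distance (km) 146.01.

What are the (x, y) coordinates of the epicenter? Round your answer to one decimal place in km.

Circle about each station: (x + 91.7)² + (y − 85.2)² = 97.63²; (x − 153.6)² + (y − 92.4)² = 288.67²; (x − 12.5)² + (y − 59.0)² = 146.01².
Subtracting pairs of circle equations eliminates x²+y² and gives linear equations (the radical axes):
490.6 x + 14.4 y = -57335.96
208.4 x − 52.4 y = -23817.98
Solving the 2×2 system: x ≈ -116.6, y ≈ -9.2 km.

(-116.6, -9.2)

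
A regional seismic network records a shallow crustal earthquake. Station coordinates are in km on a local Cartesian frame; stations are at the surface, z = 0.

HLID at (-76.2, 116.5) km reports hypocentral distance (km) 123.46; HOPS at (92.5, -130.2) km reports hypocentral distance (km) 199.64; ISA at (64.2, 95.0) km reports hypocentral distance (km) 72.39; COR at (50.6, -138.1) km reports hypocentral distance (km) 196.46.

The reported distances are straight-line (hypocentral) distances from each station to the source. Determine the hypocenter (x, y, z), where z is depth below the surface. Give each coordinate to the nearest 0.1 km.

x ≈ 21.4 km, y ≈ 52.1 km, depth ≈ 39.6 km

Each station gives a sphere (x−x_i)² + (y−y_i)² + z² = d_i² (stations at z=0).
Subtracting the HLID sphere from HOPS and ISA: z² cancels, leaving linear equations in x and y:
337.4 x − 493.4 y = -18484.16
280.8 x − 43.0 y = 3770.01
Solving: x ≈ 21.404, y ≈ 52.100 km (keep extra digits for the depth step; rounded: 21.4, 52.1).
Then from the HLID sphere: z² = 123.46² − (x + 76.2)² − (y − 116.5)² with x = 21.404, y = 52.100, so z ≈ 39.604 ≈ 39.6 km.
Check against COR (with the unrounded solution): distance 196.46 ≈ 196.46 km. ✓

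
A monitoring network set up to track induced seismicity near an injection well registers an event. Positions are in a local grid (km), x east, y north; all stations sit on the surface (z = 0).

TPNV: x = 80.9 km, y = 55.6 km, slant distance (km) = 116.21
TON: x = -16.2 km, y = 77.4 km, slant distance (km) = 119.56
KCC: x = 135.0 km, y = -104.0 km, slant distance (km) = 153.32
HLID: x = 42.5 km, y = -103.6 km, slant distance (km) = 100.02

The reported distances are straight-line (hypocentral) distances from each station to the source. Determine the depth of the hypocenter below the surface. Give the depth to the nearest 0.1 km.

54.5 km

Each station gives a sphere (x−x_i)² + (y−y_i)² + z² = d_i² (stations at z=0).
Subtracting the TPNV sphere from TON and KCC: z² cancels, leaving linear equations in x and y:
-194.2 x + 43.6 y = -4172.80
108.2 x − 319.2 y = 9402.57
Solving: x ≈ 16.099, y ≈ -24.000 km (keep extra digits for the depth step; rounded: 16.1, -24.0).
Then from the TPNV sphere: z² = 116.21² − (x − 80.9)² − (y − 55.6)² with x = 16.099, y = -24.000, so z ≈ 54.493 ≈ 54.5 km.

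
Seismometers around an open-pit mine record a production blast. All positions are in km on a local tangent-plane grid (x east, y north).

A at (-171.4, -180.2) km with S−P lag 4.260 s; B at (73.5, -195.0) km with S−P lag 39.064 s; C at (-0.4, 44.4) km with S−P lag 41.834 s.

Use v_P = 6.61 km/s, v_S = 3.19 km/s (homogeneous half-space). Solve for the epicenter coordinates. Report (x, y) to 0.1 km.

x ≈ -164.0 km, y ≈ -155.0 km

Distance from S−P lag: d = Δt · v_P v_S / (v_P − v_S) = Δt · (6.61·3.19)/(6.61−3.19) ≈ 6.1655·Δt.
So d_A = 26.26, d_B = 240.85, d_C = 257.93 km.
Circle about each station: (x + 171.4)² + (y + 180.2)² = 26.26²; (x − 73.5)² + (y + 195.0)² = 240.85²; (x + 0.4)² + (y − 44.4)² = 257.93².
Subtracting pairs of circle equations eliminates x²+y² and gives linear equations (the radical axes):
489.8 x − 29.6 y = -75741.88
342.0 x + 449.2 y = -125716.78
Solving the 2×2 system: x ≈ -164.0, y ≈ -155.0 km.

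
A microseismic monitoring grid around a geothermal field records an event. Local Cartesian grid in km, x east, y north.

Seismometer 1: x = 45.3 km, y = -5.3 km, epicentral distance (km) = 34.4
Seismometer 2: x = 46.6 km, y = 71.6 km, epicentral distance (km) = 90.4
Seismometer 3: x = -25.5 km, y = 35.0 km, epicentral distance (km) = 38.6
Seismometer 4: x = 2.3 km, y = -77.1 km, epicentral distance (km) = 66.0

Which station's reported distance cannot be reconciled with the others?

Solve using three stations at a time. Using Seismometer 1, Seismometer 2, Seismometer 4 (subtract circle equations pairwise → linear system) gives (x, y) ≈ (11.4, -11.7).
Distances from that point to each station vs reported:
  Seismometer 1: calculated 34.5 vs reported 34.4 → residual 0.1 km
  Seismometer 2: calculated 90.4 vs reported 90.4 → residual 0.0 km
  Seismometer 3: calculated 59.6 vs reported 38.6 → residual 21.0 km
  Seismometer 4: calculated 66.0 vs reported 66.0 → residual 0.0 km
Seismometer 1, Seismometer 2, Seismometer 4 are mutually consistent (residuals ≈ 0); Seismometer 3 is off by 21.0 km.

Seismometer 3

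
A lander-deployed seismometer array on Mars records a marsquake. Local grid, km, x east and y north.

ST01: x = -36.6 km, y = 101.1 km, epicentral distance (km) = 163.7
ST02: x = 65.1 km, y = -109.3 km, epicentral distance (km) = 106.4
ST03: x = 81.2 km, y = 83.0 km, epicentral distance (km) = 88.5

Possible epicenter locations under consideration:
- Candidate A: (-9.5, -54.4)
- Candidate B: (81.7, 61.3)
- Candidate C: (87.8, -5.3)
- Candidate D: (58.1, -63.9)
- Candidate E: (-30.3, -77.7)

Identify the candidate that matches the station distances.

Candidate C

For each candidate, compare |candidate − station| to the reported distance:
Candidate A: residuals ST01 5.9, ST02 13.8, ST03 76.1 → max 76.1 km
Candidate B: residuals ST01 38.9, ST02 65.0, ST03 66.8 → max 66.8 km
Candidate C: residuals ST01 0.0, ST02 0.0, ST03 0.0 → max 0.0 km
Candidate D: residuals ST01 26.5, ST02 60.5, ST03 60.2 → max 60.5 km
Candidate E: residuals ST01 15.2, ST02 5.9, ST03 107.1 → max 107.1 km
Only Candidate C has all residuals ≈ 0.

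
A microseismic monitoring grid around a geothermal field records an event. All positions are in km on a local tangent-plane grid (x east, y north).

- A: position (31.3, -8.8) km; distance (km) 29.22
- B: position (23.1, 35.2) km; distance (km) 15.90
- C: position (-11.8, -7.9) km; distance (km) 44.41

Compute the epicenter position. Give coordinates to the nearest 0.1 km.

Circle about each station: (x − 31.3)² + (y + 8.8)² = 29.22²; (x − 23.1)² + (y − 35.2)² = 15.90²; (x + 11.8)² + (y + 7.9)² = 44.41².
Subtracting the A equation from the B and C equations removes the quadratic terms:
-16.4 x + 88.0 y = 1316.52
-86.2 x + 1.8 y = -1973.92
Solving the 2×2 system: x ≈ 23.3, y ≈ 19.3 km.
Check against A (with the unrounded x, y): √((x − 31.3)²+(y + 8.8)²) = 29.22 ≈ 29.22 km. ✓

(23.3, 19.3)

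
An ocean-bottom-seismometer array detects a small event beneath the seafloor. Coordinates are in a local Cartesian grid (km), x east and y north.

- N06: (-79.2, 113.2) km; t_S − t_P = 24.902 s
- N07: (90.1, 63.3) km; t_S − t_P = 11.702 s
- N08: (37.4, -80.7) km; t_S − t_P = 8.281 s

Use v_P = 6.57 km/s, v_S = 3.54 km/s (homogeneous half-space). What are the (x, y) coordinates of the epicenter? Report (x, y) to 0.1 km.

Distance from S−P lag: d = Δt · v_P v_S / (v_P − v_S) = Δt · (6.57·3.54)/(6.57−3.54) ≈ 7.6758·Δt.
So d_N06 = 191.14, d_N07 = 89.82, d_N08 = 63.56 km.
Circle about each station: (x + 79.2)² + (y − 113.2)² = 191.14²; (x − 90.1)² + (y − 63.3)² = 89.82²; (x − 37.4)² + (y + 80.7)² = 63.56².
Subtracting pairs of circle equations eliminates x²+y² and gives linear equations (the radical axes):
338.6 x − 99.8 y = 21504.89
233.2 x − 387.8 y = 21319.00
Solving the 2×2 system: x ≈ 57.5, y ≈ -20.4 km.
Check against N06 (with the unrounded x, y): √((x + 79.2)²+(y − 113.2)²) = 191.14 ≈ 191.14 km. ✓

(57.5, -20.4)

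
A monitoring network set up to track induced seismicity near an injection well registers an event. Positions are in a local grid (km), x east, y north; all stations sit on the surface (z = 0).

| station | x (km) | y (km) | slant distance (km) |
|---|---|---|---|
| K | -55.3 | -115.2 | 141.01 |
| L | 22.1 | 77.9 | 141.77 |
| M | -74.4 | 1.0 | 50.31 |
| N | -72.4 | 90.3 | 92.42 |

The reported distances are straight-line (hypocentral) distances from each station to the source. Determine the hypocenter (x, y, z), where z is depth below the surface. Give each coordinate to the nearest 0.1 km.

Each station gives a sphere (x−x_i)² + (y−y_i)² + z² = d_i² (stations at z=0).
Subtracting the K sphere from L and M: z² cancels, leaving linear equations in x and y:
154.8 x + 386.2 y = -9987.22
-38.2 x + 232.4 y = 6559.95
Solving: x ≈ -95.696, y ≈ 12.497 km (keep extra digits for the depth step; rounded: -95.7, 12.5).
Then from the K sphere: z² = 141.01² − (x + 55.3)² − (y + 115.2)² with x = -95.696, y = 12.497, so z ≈ 44.107 ≈ 44.1 km.

(-95.7, 12.5, 44.1)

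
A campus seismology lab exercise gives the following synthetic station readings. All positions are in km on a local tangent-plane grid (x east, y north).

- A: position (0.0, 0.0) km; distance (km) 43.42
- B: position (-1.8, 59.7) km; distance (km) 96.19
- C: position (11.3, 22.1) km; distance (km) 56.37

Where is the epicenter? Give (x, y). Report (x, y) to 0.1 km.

Circle about each station: x² + y² = 43.42²; (x + 1.8)² + (y − 59.7)² = 96.19²; (x − 11.3)² + (y − 22.1)² = 56.37².
Subtracting the A equation from the B and C equations removes the quadratic terms:
-3.6 x + 119.4 y = -3799.89
22.6 x + 44.2 y = -676.18
Solving the 2×2 system: x ≈ 30.5, y ≈ -30.9 km.

30.5 km east, -30.9 km north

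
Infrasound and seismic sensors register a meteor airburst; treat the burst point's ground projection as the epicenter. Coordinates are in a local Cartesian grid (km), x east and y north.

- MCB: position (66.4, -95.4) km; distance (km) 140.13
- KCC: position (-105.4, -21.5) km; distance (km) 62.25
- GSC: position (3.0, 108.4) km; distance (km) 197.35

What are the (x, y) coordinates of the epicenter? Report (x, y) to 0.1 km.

Circle about each station: (x − 66.4)² + (y + 95.4)² = 140.13²; (x + 105.4)² + (y + 21.5)² = 62.25²; (x − 3.0)² + (y − 108.4)² = 197.35².
Subtracting pairs of circle equations eliminates x²+y² and gives linear equations (the radical axes):
-343.6 x + 147.8 y = 13822.64
-126.8 x + 407.6 y = -21061.17
Solving the 2×2 system: x ≈ -72.1, y ≈ -74.1 km.

(-72.1, -74.1)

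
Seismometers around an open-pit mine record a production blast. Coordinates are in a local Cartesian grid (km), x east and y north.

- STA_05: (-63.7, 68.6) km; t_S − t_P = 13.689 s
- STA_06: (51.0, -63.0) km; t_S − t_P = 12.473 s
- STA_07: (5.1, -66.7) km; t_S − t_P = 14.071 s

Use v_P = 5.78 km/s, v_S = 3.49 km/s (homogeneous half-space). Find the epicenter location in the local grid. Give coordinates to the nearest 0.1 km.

(54.9, 46.8)

Distance from S−P lag: d = Δt · v_P v_S / (v_P − v_S) = Δt · (5.78·3.49)/(5.78−3.49) ≈ 8.8088·Δt.
So d_STA_05 = 120.58, d_STA_06 = 109.87, d_STA_07 = 123.95 km.
Circle about each station: (x + 63.7)² + (y − 68.6)² = 120.58²; (x − 51.0)² + (y + 63.0)² = 109.87²; (x − 5.1)² + (y + 66.7)² = 123.95².
Subtracting pairs of circle equations eliminates x²+y² and gives linear equations (the radical axes):
229.4 x − 263.2 y = 274.47
137.6 x − 270.6 y = -5112.82
Solving the 2×2 system: x ≈ 54.9, y ≈ 46.8 km.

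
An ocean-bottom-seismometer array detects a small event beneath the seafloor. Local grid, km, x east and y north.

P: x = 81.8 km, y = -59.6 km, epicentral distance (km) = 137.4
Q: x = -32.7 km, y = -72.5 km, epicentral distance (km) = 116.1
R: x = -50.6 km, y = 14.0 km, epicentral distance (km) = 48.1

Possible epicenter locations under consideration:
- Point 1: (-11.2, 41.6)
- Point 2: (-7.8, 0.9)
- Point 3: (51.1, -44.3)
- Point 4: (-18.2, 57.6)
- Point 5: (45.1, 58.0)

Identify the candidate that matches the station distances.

Point 1

For each candidate, compare |candidate − station| to the reported distance:
Point 1: residuals P 0.0, Q 0.0, R 0.0 → max 0.0 km
Point 2: residuals P 29.3, Q 38.6, R 3.3 → max 38.6 km
Point 3: residuals P 103.1, Q 27.7, R 69.1 → max 103.1 km
Point 4: residuals P 16.7, Q 14.8, R 6.2 → max 16.7 km
Point 5: residuals P 14.2, Q 35.8, R 57.2 → max 57.2 km
Only Point 1 has all residuals ≈ 0.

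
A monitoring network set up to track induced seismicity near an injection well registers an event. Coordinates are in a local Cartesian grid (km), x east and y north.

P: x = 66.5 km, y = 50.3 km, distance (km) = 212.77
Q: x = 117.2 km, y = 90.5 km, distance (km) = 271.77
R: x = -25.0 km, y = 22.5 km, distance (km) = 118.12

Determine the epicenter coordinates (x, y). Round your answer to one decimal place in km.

(-142.5, 10.4)

Circle about each station: (x − 66.5)² + (y − 50.3)² = 212.77²; (x − 117.2)² + (y − 90.5)² = 271.77²; (x + 25.0)² + (y − 22.5)² = 118.12².
Subtracting pairs of circle equations eliminates x²+y² and gives linear equations (the radical axes):
101.4 x + 80.4 y = -13614.11
-183.0 x − 55.6 y = 25497.65
Solving the 2×2 system: x ≈ -142.5, y ≈ 10.4 km.
Check against P (with the unrounded x, y): √((x − 66.5)²+(y − 50.3)²) = 212.76 ≈ 212.77 km. ✓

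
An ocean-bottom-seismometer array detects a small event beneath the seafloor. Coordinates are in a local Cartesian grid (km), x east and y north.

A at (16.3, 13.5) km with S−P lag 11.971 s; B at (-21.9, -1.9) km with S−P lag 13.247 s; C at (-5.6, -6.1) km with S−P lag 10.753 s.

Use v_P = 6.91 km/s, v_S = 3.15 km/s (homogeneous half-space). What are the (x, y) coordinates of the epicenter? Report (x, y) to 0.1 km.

x ≈ 35.1 km, y ≈ -53.2 km

Distance from S−P lag: d = Δt · v_P v_S / (v_P − v_S) = Δt · (6.91·3.15)/(6.91−3.15) ≈ 5.7890·Δt.
So d_A = 69.30, d_B = 76.69, d_C = 62.25 km.
Circle about each station: (x − 16.3)² + (y − 13.5)² = 69.30²; (x + 21.9)² + (y + 1.9)² = 76.69²; (x + 5.6)² + (y + 6.1)² = 62.25².
Subtracting the A equation from the B and C equations removes the quadratic terms:
-76.4 x − 30.8 y = -1043.59
-43.8 x − 39.2 y = 548.06
Solving the 2×2 system: x ≈ 35.1, y ≈ -53.2 km.
Check against A (with the unrounded x, y): √((x − 16.3)²+(y − 13.5)²) = 69.31 ≈ 69.30 km. ✓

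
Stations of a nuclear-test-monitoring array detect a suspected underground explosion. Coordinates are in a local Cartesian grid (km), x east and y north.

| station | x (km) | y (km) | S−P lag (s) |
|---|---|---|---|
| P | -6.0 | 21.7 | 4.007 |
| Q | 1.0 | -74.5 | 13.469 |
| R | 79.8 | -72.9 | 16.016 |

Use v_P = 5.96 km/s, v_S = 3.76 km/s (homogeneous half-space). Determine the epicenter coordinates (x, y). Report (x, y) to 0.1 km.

(-11.8, 62.1)

Distance from S−P lag: d = Δt · v_P v_S / (v_P − v_S) = Δt · (5.96·3.76)/(5.96−3.76) ≈ 10.1862·Δt.
So d_P = 40.82, d_Q = 137.20, d_R = 163.14 km.
Circle about each station: (x + 6.0)² + (y − 21.7)² = 40.82²; (x − 1.0)² + (y + 74.5)² = 137.20²; (x − 79.8)² + (y + 72.9)² = 163.14².
Subtracting the P equation from the Q and R equations removes the quadratic terms:
14.0 x − 192.4 y = -12113.21
171.6 x − 189.2 y = -13772.83
Solving the 2×2 system: x ≈ -11.8, y ≈ 62.1 km.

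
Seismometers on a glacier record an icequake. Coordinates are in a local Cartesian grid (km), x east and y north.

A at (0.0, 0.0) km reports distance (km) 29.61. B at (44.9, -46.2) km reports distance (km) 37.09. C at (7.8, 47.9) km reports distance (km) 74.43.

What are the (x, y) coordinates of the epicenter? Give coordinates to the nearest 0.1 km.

(13.6, -26.3)

Circle about each station: x² + y² = 29.61²; (x − 44.9)² + (y + 46.2)² = 37.09²; (x − 7.8)² + (y − 47.9)² = 74.43².
Subtracting the A equation from the B and C equations removes the quadratic terms:
89.8 x − 92.4 y = 3651.53
15.6 x + 95.8 y = -2307.82
Solving the 2×2 system: x ≈ 13.6, y ≈ -26.3 km.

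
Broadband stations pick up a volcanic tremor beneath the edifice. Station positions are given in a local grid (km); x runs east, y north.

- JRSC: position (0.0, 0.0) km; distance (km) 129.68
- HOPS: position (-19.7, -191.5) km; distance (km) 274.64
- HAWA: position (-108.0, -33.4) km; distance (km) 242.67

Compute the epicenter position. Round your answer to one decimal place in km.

Circle about each station: x² + y² = 129.68²; (x + 19.7)² + (y + 191.5)² = 274.64²; (x + 108.0)² + (y + 33.4)² = 242.67².
Subtracting pairs of circle equations eliminates x²+y² and gives linear equations (the radical axes):
-39.4 x − 383.0 y = -21549.89
-216.0 x − 66.8 y = -29292.27
Solving the 2×2 system: x ≈ 122.1, y ≈ 43.7 km.

(122.1, 43.7)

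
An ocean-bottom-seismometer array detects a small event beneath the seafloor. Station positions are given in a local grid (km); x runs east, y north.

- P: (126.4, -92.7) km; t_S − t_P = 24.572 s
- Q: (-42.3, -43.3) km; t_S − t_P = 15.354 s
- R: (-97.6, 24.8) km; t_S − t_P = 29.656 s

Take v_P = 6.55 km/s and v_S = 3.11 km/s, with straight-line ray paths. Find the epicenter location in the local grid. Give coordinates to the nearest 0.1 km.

-14.3 km east, -129.8 km north

Distance from S−P lag: d = Δt · v_P v_S / (v_P − v_S) = Δt · (6.55·3.11)/(6.55−3.11) ≈ 5.9217·Δt.
So d_P = 145.51, d_Q = 90.92, d_R = 175.61 km.
Circle about each station: (x − 126.4)² + (y + 92.7)² = 145.51²; (x + 42.3)² + (y + 43.3)² = 90.92²; (x + 97.6)² + (y − 24.8)² = 175.61².
Subtracting the P equation from the Q and R equations removes the quadratic terms:
-337.4 x + 98.8 y = -7999.36
-448.0 x + 235.0 y = -24095.16
Solving the 2×2 system: x ≈ -14.3, y ≈ -129.8 km.
Check against P (with the unrounded x, y): √((x − 126.4)²+(y + 92.7)²) = 145.50 ≈ 145.51 km. ✓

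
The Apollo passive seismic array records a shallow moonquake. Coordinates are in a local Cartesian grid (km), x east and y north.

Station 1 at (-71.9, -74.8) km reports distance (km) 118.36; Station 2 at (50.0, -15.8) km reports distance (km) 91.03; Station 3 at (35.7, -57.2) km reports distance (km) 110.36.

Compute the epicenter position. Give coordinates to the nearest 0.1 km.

x ≈ -26.0 km, y ≈ 34.3 km

Circle about each station: (x + 71.9)² + (y + 74.8)² = 118.36²; (x − 50.0)² + (y + 15.8)² = 91.03²; (x − 35.7)² + (y + 57.2)² = 110.36².
Subtracting the Station 1 equation from the Station 2 and Station 3 equations removes the quadratic terms:
243.8 x + 118.0 y = -2292.38
215.2 x + 35.2 y = -4388.56
Solving the 2×2 system: x ≈ -26.0, y ≈ 34.3 km.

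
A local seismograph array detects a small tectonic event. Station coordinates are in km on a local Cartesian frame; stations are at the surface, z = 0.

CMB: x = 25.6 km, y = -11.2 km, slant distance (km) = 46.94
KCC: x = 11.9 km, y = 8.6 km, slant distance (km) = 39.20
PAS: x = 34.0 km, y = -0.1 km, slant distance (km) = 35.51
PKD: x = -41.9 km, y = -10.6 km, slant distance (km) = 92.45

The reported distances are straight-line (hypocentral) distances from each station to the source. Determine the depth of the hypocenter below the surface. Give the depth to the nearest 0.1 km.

Each station gives a sphere (x−x_i)² + (y−y_i)² + z² = d_i² (stations at z=0).
Subtracting the CMB sphere from KCC and PAS: z² cancels, leaving linear equations in x and y:
-27.4 x + 39.6 y = 101.49
16.8 x + 22.2 y = 1317.61
Solving: x ≈ 39.201, y ≈ 29.687 km (keep extra digits for the depth step; rounded: 39.2, 29.7).
Then from the CMB sphere: z² = 46.94² − (x − 25.6)² − (y + 11.2)² with x = 39.201, y = 29.687, so z ≈ 18.618 ≈ 18.6 km.
Check against PKD (with the unrounded solution): distance 92.45 ≈ 92.45 km. ✓

z ≈ 18.6 km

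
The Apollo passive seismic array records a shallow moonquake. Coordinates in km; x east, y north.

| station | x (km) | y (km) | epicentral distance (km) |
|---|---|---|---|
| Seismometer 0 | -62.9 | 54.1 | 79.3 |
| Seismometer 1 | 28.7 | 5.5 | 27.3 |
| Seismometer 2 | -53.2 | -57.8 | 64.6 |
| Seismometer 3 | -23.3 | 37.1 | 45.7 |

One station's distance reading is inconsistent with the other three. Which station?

Seismometer 1

Solve using three stations at a time. Using Seismometer 0, Seismometer 2, Seismometer 3 (subtract circle equations pairwise → linear system) gives (x, y) ≈ (-12.8, -7.4).
Distances from that point to each station vs reported:
  Seismometer 0: calculated 79.3 vs reported 79.3 → residual 0.0 km
  Seismometer 1: calculated 43.5 vs reported 27.3 → residual 16.2 km
  Seismometer 2: calculated 64.6 vs reported 64.6 → residual 0.0 km
  Seismometer 3: calculated 45.7 vs reported 45.7 → residual 0.0 km
Seismometer 0, Seismometer 2, Seismometer 3 are mutually consistent (residuals ≈ 0); Seismometer 1 is off by 16.2 km.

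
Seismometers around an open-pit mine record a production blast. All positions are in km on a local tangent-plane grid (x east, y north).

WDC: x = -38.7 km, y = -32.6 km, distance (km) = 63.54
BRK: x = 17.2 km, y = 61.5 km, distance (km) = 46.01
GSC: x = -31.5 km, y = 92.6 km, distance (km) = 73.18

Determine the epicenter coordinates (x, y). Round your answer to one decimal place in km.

-8.3 km east, 23.2 km north

Circle about each station: (x + 38.7)² + (y + 32.6)² = 63.54²; (x − 17.2)² + (y − 61.5)² = 46.01²; (x + 31.5)² + (y − 92.6)² = 73.18².
Subtracting the WDC equation from the BRK and GSC equations removes the quadratic terms:
111.8 x + 188.2 y = 3438.05
14.4 x + 250.4 y = 5688.58
Solving the 2×2 system: x ≈ -8.3, y ≈ 23.2 km.
Check against WDC (with the unrounded x, y): √((x + 38.7)²+(y + 32.6)²) = 63.54 ≈ 63.54 km. ✓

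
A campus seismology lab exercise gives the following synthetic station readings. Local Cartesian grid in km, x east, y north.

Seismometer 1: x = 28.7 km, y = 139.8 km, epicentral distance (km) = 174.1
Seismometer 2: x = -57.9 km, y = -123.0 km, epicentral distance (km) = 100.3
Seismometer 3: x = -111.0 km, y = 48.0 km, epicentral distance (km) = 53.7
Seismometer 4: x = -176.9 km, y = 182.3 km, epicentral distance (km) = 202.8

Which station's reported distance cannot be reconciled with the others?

Solve using three stations at a time. Using Seismometer 1, Seismometer 3, Seismometer 4 (subtract circle equations pairwise → linear system) gives (x, y) ≈ (-80.3, 4.0).
Distances from that point to each station vs reported:
  Seismometer 1: calculated 174.1 vs reported 174.1 → residual 0.0 km
  Seismometer 2: calculated 129.0 vs reported 100.3 → residual 28.7 km
  Seismometer 3: calculated 53.7 vs reported 53.7 → residual 0.0 km
  Seismometer 4: calculated 202.8 vs reported 202.8 → residual 0.0 km
Seismometer 1, Seismometer 3, Seismometer 4 are mutually consistent (residuals ≈ 0); Seismometer 2 is off by 28.7 km.

Seismometer 2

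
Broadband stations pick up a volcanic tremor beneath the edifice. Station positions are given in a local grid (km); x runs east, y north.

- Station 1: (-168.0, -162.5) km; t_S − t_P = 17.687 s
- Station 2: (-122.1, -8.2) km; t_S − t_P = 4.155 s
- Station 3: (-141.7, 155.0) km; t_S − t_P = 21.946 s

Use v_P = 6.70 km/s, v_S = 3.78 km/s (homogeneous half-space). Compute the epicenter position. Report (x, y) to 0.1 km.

Distance from S−P lag: d = Δt · v_P v_S / (v_P − v_S) = Δt · (6.70·3.78)/(6.70−3.78) ≈ 8.6733·Δt.
So d_Station 1 = 153.40, d_Station 2 = 36.04, d_Station 3 = 190.34 km.
Circle about each station: (x + 168.0)² + (y + 162.5)² = 153.40²; (x + 122.1)² + (y + 8.2)² = 36.04²; (x + 141.7)² + (y − 155.0)² = 190.34².
Subtracting pairs of circle equations eliminates x²+y² and gives linear equations (the radical axes):
91.8 x + 308.6 y = -17421.92
52.6 x + 635.0 y = -23224.12
Solving the 2×2 system: x ≈ -92.6, y ≈ -28.9 km.

x ≈ -92.6 km, y ≈ -28.9 km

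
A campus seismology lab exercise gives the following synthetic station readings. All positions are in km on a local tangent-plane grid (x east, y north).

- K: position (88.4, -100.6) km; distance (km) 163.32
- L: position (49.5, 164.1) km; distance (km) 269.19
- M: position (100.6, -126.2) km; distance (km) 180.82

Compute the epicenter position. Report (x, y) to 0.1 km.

(-73.0, -75.6)

Circle about each station: (x − 88.4)² + (y + 100.6)² = 163.32²; (x − 49.5)² + (y − 164.1)² = 269.19²; (x − 100.6)² + (y + 126.2)² = 180.82².
Subtracting pairs of circle equations eliminates x²+y² and gives linear equations (the radical axes):
-77.8 x + 529.4 y = -34345.69
24.4 x − 51.2 y = 2089.43
Solving the 2×2 system: x ≈ -73.0, y ≈ -75.6 km.
Check against K (with the unrounded x, y): √((x − 88.4)²+(y + 100.6)²) = 163.34 ≈ 163.32 km. ✓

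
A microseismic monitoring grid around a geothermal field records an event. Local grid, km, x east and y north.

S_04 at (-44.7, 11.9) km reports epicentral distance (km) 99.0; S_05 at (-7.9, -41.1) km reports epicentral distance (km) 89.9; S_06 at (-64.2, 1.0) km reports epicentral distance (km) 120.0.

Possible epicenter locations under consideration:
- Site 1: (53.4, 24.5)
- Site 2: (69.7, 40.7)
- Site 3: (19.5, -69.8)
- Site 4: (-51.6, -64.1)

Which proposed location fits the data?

Site 1

For each candidate, compare |candidate − station| to the reported distance:
Site 1: residuals S_04 0.1, S_05 0.1, S_06 0.1 → max 0.1 km
Site 2: residuals S_04 19.0, S_05 22.9, S_06 19.7 → max 22.9 km
Site 3: residuals S_04 4.9, S_05 50.2, S_06 10.4 → max 50.2 km
Site 4: residuals S_04 22.7, S_05 40.5, S_06 53.7 → max 53.7 km
Only Site 1 has all residuals ≈ 0.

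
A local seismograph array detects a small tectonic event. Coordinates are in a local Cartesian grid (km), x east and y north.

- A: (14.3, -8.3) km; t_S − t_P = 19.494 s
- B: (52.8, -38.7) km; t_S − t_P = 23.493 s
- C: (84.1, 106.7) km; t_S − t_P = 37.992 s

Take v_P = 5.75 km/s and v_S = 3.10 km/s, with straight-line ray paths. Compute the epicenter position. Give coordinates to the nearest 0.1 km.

Distance from S−P lag: d = Δt · v_P v_S / (v_P − v_S) = Δt · (5.75·3.10)/(5.75−3.10) ≈ 6.7264·Δt.
So d_A = 131.12, d_B = 158.02, d_C = 255.55 km.
Circle about each station: (x − 14.3)² + (y + 8.3)² = 131.12²; (x − 52.8)² + (y + 38.7)² = 158.02²; (x − 84.1)² + (y − 106.7)² = 255.55².
Subtracting the A equation from the B and C equations removes the quadratic terms:
77.0 x − 60.8 y = -3765.72
139.6 x + 230.0 y = -29929.03
Solving the 2×2 system: x ≈ -102.5, y ≈ -67.9 km.
Check against A (with the unrounded x, y): √((x − 14.3)²+(y + 8.3)²) = 131.15 ≈ 131.12 km. ✓

(-102.5, -67.9)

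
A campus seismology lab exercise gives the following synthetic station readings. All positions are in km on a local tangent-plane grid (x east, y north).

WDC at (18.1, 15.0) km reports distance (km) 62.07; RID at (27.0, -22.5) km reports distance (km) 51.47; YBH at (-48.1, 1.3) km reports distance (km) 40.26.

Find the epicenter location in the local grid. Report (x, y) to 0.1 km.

x ≈ -23.8 km, y ≈ -30.8 km

Circle about each station: (x − 18.1)² + (y − 15.0)² = 62.07²; (x − 27.0)² + (y + 22.5)² = 51.47²; (x + 48.1)² + (y − 1.3)² = 40.26².
Subtracting the WDC equation from the RID and YBH equations removes the quadratic terms:
17.8 x − 75.0 y = 1886.16
-132.4 x − 27.4 y = 3994.51
Solving the 2×2 system: x ≈ -23.8, y ≈ -30.8 km.
Check against WDC (with the unrounded x, y): √((x − 18.1)²+(y − 15.0)²) = 62.07 ≈ 62.07 km. ✓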